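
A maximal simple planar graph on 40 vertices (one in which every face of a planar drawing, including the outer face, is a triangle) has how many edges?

In a plane triangulation 3F = 2E and V − E + F = 2, so E = 3V − 6 = 3·40 − 6 = 114.

114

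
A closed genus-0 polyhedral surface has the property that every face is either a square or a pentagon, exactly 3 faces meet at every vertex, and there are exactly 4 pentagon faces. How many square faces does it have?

Let x be the number of squares; then F = 4 + x.
Edge–face incidences: 2E = 5·4 + 4·x = 20 + 4x.
Every vertex has degree 3, so 3V = 2E.
Euler: V − E + F = 2 ⇒ (2E)/3 − E + (4 + x) = 2.
Multiply by 6: 2·(2E) − 3·(2E) + 6·(4 + x) = 12, i.e. 24 + 6x − (20 + 4x) = 12.
Collecting terms: 2x + 4 = 12, so 2x = 8, so x = 4.
Then 2E = 20 + 4·4 = 36, so E = 18, V = 2E/3 = 12, F = 4 + 4 = 8.

4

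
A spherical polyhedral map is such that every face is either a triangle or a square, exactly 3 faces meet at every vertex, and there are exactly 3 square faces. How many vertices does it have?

Let x be the number of triangles; then F = 3 + x.
Edge–face incidences: 2E = 4·3 + 3·x = 12 + 3x.
Every vertex has degree 3, so 3V = 2E.
Euler: V − E + F = 2 ⇒ (2E)/3 − E + (3 + x) = 2.
Multiply by 6: 2·(2E) − 3·(2E) + 6·(3 + x) = 12, i.e. 18 + 6x − (12 + 3x) = 12.
Collecting terms: 3x + 6 = 12, so 3x = 6, so x = 2.
Then 2E = 12 + 3·2 = 18, so E = 9, V = 2E/3 = 6, F = 3 + 2 = 5.

6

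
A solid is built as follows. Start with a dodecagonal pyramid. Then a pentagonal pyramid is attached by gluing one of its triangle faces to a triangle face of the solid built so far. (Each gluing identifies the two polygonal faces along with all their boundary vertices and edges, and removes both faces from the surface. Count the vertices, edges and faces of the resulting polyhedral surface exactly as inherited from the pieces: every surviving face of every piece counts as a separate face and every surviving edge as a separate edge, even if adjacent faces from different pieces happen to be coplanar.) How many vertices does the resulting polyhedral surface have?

A dodecagonal pyramid: V=13, E=24, F=13.
Attach a pentagonal pyramid (V=6, E=10, F=6) along a 3-gon: merge 3 vertices and 3 edges, delete both glued faces → V=16, E=31, F=17.
Check: V − E + F = 16 − 31 + 17 = 2.

16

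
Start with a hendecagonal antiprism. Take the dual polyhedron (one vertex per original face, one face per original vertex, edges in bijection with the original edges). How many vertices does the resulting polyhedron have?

24

The base solid has V = 22, E = 44, F = 24.
The dual swaps V and F and preserves E: V′ = F = 24, E′ = E = 44, F′ = V = 22.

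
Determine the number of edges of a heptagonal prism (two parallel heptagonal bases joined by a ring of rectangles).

A prism on an n-gon has two n-gon bases and n rectangular sides: V = 2·7 = 14, E = 3·7 = 21, F = 7 + 2 = 9.

21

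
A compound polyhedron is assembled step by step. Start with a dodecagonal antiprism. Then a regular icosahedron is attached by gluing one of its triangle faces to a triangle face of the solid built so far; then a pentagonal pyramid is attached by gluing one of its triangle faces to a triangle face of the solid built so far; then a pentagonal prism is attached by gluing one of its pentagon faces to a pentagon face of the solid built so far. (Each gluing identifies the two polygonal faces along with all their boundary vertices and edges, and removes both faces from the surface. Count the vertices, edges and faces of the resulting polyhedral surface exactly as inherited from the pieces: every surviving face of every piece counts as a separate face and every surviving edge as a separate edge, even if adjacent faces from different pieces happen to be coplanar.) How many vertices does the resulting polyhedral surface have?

A dodecagonal antiprism: V=24, E=48, F=26.
Attach a regular icosahedron (V=12, E=30, F=20) along a 3-gon: merge 3 vertices and 3 edges, delete both glued faces → V=33, E=75, F=44.
Attach a pentagonal pyramid (V=6, E=10, F=6) along a 3-gon: merge 3 vertices and 3 edges, delete both glued faces → V=36, E=82, F=48.
Attach a pentagonal prism (V=10, E=15, F=7) along a 5-gon: merge 5 vertices and 5 edges, delete both glued faces → V=41, E=92, F=53.
Check: V − E + F = 41 − 92 + 53 = 2.

41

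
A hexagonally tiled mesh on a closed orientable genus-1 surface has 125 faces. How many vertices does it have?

χ = 2 − 2·1 = 0, and every face is a hexagon so 6F = 2E.
E = 6·125/2 = 375. Then V = 0 + E − F = 0 + 375 − 125 = 250.

250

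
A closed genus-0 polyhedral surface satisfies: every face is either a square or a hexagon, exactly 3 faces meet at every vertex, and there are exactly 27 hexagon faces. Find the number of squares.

Let x be the number of squares; then F = 27 + x.
Edge–face incidences: 2E = 6·27 + 4·x = 162 + 4x.
Every vertex has degree 3, so 3V = 2E.
Euler: V − E + F = 2 ⇒ (2E)/3 − E + (27 + x) = 2.
Multiply by 6: 2·(2E) − 3·(2E) + 6·(27 + x) = 12, i.e. 162 + 6x − (162 + 4x) = 12.
Collecting terms: 2x = 12, so x = 6.
Then 2E = 162 + 4·6 = 186, so E = 93, V = 2E/3 = 62, F = 27 + 6 = 33.

6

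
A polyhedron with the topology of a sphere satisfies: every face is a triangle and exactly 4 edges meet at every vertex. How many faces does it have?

8

Each face has 3 edges and each edge borders two faces, so 2E = 3F.
Each vertex has degree 4, so 4V = 2E and hence V = 3F/4.
Euler: V − E + F = 2 ⇒ (3F/4) − (3F/2) + F = 2.
Multiply by 8: (6 − 12 + 8)F = 16, i.e. 2F = 16.
So F = 8, E = 3·8/2 = 12, V = 3·8/4 = 6.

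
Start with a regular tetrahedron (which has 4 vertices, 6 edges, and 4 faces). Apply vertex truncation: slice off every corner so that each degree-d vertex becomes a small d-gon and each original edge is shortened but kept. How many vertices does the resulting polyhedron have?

Truncation replaces each original edge-end by a new vertex, so V′ = 2E = 12.
Each original edge survives, and each old vertex of degree d contributes d new edges; summing degrees gives Σd = 2E, so E′ = E + 2E = 3E = 18.
Each original face survives and each original vertex becomes one new face: F′ = F + V = 8.

12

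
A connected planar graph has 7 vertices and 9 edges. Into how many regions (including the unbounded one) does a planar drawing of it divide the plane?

4

Euler's formula for a connected plane graph: V − E + F = 2, so F = 2 − 7 + 9 = 4.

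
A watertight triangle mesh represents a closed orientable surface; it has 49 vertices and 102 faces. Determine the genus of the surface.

2

Every face is a triangle, so 2E = 3·102 = 306, giving E = 153.
χ = V − E + F = 49 − 153 + 102 = -2.
For a closed orientable surface χ = 2 − 2g, so g = (2 − (-2))/2 = 2.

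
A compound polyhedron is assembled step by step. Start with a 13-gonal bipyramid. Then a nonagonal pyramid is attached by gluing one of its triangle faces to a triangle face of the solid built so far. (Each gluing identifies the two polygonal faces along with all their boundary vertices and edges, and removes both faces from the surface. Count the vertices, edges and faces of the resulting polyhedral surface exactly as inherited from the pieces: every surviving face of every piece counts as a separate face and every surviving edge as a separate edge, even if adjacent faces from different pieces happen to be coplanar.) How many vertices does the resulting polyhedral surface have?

22

A 13-gonal bipyramid: V=15, E=39, F=26.
Attach a nonagonal pyramid (V=10, E=18, F=10) along a 3-gon: merge 3 vertices and 3 edges, delete both glued faces → V=22, E=54, F=34.
Check: V − E + F = 22 − 54 + 34 = 2.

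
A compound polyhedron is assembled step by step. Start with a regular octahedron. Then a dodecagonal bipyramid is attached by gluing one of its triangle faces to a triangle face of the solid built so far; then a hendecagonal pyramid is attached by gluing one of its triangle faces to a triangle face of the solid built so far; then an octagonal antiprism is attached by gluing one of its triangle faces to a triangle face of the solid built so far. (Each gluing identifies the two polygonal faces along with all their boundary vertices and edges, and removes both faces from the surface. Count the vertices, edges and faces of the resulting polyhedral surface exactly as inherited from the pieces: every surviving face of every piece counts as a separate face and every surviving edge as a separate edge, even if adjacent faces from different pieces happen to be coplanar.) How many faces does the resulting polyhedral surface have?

56

A regular octahedron: V=6, E=12, F=8.
Attach a dodecagonal bipyramid (V=14, E=36, F=24) along a 3-gon: merge 3 vertices and 3 edges, delete both glued faces → V=17, E=45, F=30.
Attach a hendecagonal pyramid (V=12, E=22, F=12) along a 3-gon: merge 3 vertices and 3 edges, delete both glued faces → V=26, E=64, F=40.
Attach an octagonal antiprism (V=16, E=32, F=18) along a 3-gon: merge 3 vertices and 3 edges, delete both glued faces → V=39, E=93, F=56.
Check: V − E + F = 39 − 93 + 56 = 2.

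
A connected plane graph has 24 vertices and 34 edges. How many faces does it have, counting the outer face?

12

Euler's formula for a connected plane graph: V − E + F = 2, so F = 2 − 24 + 34 = 12.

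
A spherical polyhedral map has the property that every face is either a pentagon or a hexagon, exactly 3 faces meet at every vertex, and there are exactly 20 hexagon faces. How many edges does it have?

90

Let x be the number of pentagons; then F = 20 + x.
Edge–face incidences: 2E = 6·20 + 5·x = 120 + 5x.
Every vertex has degree 3, so 3V = 2E.
Euler: V − E + F = 2 ⇒ (2E)/3 − E + (20 + x) = 2.
Multiply by 6: 2·(2E) − 3·(2E) + 6·(20 + x) = 12, i.e. 120 + 6x − (120 + 5x) = 12.
Collecting terms: x = 12.
Then 2E = 120 + 5·12 = 180, so E = 90, V = 2E/3 = 60, F = 20 + 12 = 32.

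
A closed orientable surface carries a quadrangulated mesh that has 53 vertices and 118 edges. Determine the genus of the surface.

4

Every face is a square and each edge borders two faces, so 4F = 2·118, giving F = 59.
χ = V − E + F = 53 − 118 + 59 = -6.
For a closed orientable surface χ = 2 − 2g, so g = (2 − (-6))/2 = 4.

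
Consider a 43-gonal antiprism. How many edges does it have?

An antiprism on an n-gon has two n-gon caps and 2n triangles: V = 2·43 = 86, E = 4·43 = 172, F = 2·43 + 2 = 88.

172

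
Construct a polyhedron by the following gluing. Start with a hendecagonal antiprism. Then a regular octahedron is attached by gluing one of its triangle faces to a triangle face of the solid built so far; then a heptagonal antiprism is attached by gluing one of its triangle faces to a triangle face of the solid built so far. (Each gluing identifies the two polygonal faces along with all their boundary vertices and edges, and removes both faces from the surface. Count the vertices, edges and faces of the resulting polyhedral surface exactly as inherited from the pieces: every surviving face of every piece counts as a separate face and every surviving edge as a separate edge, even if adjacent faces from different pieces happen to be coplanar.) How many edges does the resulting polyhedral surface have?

A hendecagonal antiprism: V=22, E=44, F=24.
Attach a regular octahedron (V=6, E=12, F=8) along a 3-gon: merge 3 vertices and 3 edges, delete both glued faces → V=25, E=53, F=30.
Attach a heptagonal antiprism (V=14, E=28, F=16) along a 3-gon: merge 3 vertices and 3 edges, delete both glued faces → V=36, E=78, F=44.
Check: V − E + F = 36 − 78 + 44 = 2.

78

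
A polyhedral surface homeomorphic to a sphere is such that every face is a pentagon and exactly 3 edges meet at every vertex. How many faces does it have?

12

Each face has 5 edges and each edge borders two faces, so 2E = 5F.
Each vertex has degree 3, so 3V = 2E and hence V = 5F/3.
Euler: V − E + F = 2 ⇒ (5F/3) − (5F/2) + F = 2.
Multiply by 6: (10 − 15 + 6)F = 12, i.e. 1F = 12.
So F = 12, E = 5·12/2 = 30, V = 5·12/3 = 20.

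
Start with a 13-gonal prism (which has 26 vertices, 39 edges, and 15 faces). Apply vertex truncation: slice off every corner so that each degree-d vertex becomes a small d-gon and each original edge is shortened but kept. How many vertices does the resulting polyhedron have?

78

Truncation replaces each original edge-end by a new vertex, so V′ = 2E = 78.
Each original edge survives, and each old vertex of degree d contributes d new edges; summing degrees gives Σd = 2E, so E′ = E + 2E = 3E = 117.
Each original face survives and each original vertex becomes one new face: F′ = F + V = 41.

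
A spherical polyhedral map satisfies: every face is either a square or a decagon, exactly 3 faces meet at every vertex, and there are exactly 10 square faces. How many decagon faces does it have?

Let x be the number of decagons; then F = 10 + x.
Edge–face incidences: 2E = 4·10 + 10·x = 40 + 10x.
Every vertex has degree 3, so 3V = 2E.
Euler: V − E + F = 2 ⇒ (2E)/3 − E + (10 + x) = 2.
Multiply by 6: 2·(2E) − 3·(2E) + 6·(10 + x) = 12, i.e. 60 + 6x − (40 + 10x) = 12.
Collecting terms: −4x + 20 = 12, so −4x = −8, so x = 2.
Then 2E = 40 + 10·2 = 60, so E = 30, V = 2E/3 = 20, F = 10 + 2 = 12.

2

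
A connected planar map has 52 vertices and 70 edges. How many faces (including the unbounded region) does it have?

Euler's formula for a connected plane graph: V − E + F = 2, so F = 2 − 52 + 70 = 20.

20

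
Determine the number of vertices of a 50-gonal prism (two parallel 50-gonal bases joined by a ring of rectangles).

100

A prism on an n-gon has two n-gon bases and n rectangular sides: V = 2·50 = 100, E = 3·50 = 150, F = 50 + 2 = 52.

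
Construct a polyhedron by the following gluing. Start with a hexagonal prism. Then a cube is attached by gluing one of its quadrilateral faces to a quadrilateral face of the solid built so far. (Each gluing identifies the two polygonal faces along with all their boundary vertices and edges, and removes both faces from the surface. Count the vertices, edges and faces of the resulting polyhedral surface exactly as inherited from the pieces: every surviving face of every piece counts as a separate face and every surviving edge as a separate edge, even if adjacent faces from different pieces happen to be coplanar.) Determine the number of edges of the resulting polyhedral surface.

A hexagonal prism: V=12, E=18, F=8.
Attach a cube (V=8, E=12, F=6) along a 4-gon: merge 4 vertices and 4 edges, delete both glued faces → V=16, E=26, F=12.
Check: V − E + F = 16 − 26 + 12 = 2.

26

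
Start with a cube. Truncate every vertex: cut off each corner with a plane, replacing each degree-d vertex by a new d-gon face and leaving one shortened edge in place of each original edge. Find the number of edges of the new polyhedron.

36

The base solid has V = 8, E = 12, F = 6.
Truncation replaces each original edge-end by a new vertex, so V′ = 2E = 24.
Each original edge survives, and each old vertex of degree d contributes d new edges; summing degrees gives Σd = 2E, so E′ = E + 2E = 3E = 36.
Each original face survives and each original vertex becomes one new face: F′ = F + V = 14.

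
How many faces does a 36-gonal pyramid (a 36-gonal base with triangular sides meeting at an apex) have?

A pyramid on an n-gon base has one n-gon and n triangles: V = 36 + 1 = 37, E = 2·36 = 72, F = 36 + 1 = 37.

37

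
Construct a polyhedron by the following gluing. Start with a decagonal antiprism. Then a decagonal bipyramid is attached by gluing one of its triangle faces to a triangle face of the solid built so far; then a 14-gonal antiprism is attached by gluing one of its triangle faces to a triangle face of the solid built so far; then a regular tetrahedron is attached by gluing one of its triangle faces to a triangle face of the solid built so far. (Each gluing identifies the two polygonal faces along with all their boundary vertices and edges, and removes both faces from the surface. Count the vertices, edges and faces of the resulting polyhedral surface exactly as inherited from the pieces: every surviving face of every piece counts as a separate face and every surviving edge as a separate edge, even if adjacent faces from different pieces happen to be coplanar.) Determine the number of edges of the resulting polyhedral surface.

A decagonal antiprism: V=20, E=40, F=22.
Attach a decagonal bipyramid (V=12, E=30, F=20) along a 3-gon: merge 3 vertices and 3 edges, delete both glued faces → V=29, E=67, F=40.
Attach a 14-gonal antiprism (V=28, E=56, F=30) along a 3-gon: merge 3 vertices and 3 edges, delete both glued faces → V=54, E=120, F=68.
Attach a regular tetrahedron (V=4, E=6, F=4) along a 3-gon: merge 3 vertices and 3 edges, delete both glued faces → V=55, E=123, F=70.
Check: V − E + F = 55 − 123 + 70 = 2.

123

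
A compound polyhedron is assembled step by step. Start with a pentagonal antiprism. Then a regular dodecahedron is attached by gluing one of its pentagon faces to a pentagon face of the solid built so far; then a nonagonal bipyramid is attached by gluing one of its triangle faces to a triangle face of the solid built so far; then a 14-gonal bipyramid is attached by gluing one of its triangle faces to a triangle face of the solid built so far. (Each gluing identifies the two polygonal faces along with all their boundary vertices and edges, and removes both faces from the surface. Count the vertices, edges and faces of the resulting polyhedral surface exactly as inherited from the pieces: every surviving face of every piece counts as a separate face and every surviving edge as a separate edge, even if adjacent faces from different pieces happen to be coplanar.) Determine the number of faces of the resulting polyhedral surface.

A pentagonal antiprism: V=10, E=20, F=12.
Attach a regular dodecahedron (V=20, E=30, F=12) along a 5-gon: merge 5 vertices and 5 edges, delete both glued faces → V=25, E=45, F=22.
Attach a nonagonal bipyramid (V=11, E=27, F=18) along a 3-gon: merge 3 vertices and 3 edges, delete both glued faces → V=33, E=69, F=38.
Attach a 14-gonal bipyramid (V=16, E=42, F=28) along a 3-gon: merge 3 vertices and 3 edges, delete both glued faces → V=46, E=108, F=64.
Check: V − E + F = 46 − 108 + 64 = 2.

64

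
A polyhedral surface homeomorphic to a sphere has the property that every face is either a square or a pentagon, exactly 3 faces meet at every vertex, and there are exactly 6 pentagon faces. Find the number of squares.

3

Let x be the number of squares; then F = 6 + x.
Edge–face incidences: 2E = 5·6 + 4·x = 30 + 4x.
Every vertex has degree 3, so 3V = 2E.
Euler: V − E + F = 2 ⇒ (2E)/3 − E + (6 + x) = 2.
Multiply by 6: 2·(2E) − 3·(2E) + 6·(6 + x) = 12, i.e. 36 + 6x − (30 + 4x) = 12.
Collecting terms: 2x + 6 = 12, so 2x = 6, so x = 3.
Then 2E = 30 + 4·3 = 42, so E = 21, V = 2E/3 = 14, F = 6 + 3 = 9.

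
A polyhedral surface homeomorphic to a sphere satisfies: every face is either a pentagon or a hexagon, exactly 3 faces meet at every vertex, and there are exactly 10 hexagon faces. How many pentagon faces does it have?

Let x be the number of pentagons; then F = 10 + x.
Edge–face incidences: 2E = 6·10 + 5·x = 60 + 5x.
Every vertex has degree 3, so 3V = 2E.
Euler: V − E + F = 2 ⇒ (2E)/3 − E + (10 + x) = 2.
Multiply by 6: 2·(2E) − 3·(2E) + 6·(10 + x) = 12, i.e. 60 + 6x − (60 + 5x) = 12.
Collecting terms: x = 12.
Then 2E = 60 + 5·12 = 120, so E = 60, V = 2E/3 = 40, F = 10 + 12 = 22.

12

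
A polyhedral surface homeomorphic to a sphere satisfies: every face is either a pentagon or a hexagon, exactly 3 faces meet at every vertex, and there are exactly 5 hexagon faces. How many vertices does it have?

Let x be the number of pentagons; then F = 5 + x.
Edge–face incidences: 2E = 6·5 + 5·x = 30 + 5x.
Every vertex has degree 3, so 3V = 2E.
Euler: V − E + F = 2 ⇒ (2E)/3 − E + (5 + x) = 2.
Multiply by 6: 2·(2E) − 3·(2E) + 6·(5 + x) = 12, i.e. 30 + 6x − (30 + 5x) = 12.
Collecting terms: x = 12.
Then 2E = 30 + 5·12 = 90, so E = 45, V = 2E/3 = 30, F = 5 + 12 = 17.

30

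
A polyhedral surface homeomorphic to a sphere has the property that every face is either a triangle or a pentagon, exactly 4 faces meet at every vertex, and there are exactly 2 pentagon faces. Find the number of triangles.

10

Let x be the number of triangles; then F = 2 + x.
Edge–face incidences: 2E = 5·2 + 3·x = 10 + 3x.
Every vertex has degree 4, so 4V = 2E.
Euler: V − E + F = 2 ⇒ (2E)/4 − E + (2 + x) = 2.
Multiply by 8: 2·(2E) − 4·(2E) + 8·(2 + x) = 16, i.e. 16 + 8x − 2·(10 + 3x) = 16.
Collecting terms: 2x − 4 = 16, so 2x = 20, so x = 10.
Then 2E = 10 + 3·10 = 40, so E = 20, V = 2E/4 = 10, F = 2 + 10 = 12.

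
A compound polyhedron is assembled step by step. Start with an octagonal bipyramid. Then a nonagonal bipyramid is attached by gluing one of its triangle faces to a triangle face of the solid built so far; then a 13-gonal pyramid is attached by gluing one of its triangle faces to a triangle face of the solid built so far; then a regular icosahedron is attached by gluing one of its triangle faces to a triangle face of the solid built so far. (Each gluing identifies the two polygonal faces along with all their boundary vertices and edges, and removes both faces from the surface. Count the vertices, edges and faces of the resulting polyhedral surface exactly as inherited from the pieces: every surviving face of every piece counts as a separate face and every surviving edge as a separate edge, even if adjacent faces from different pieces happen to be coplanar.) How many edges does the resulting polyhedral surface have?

An octagonal bipyramid: V=10, E=24, F=16.
Attach a nonagonal bipyramid (V=11, E=27, F=18) along a 3-gon: merge 3 vertices and 3 edges, delete both glued faces → V=18, E=48, F=32.
Attach a 13-gonal pyramid (V=14, E=26, F=14) along a 3-gon: merge 3 vertices and 3 edges, delete both glued faces → V=29, E=71, F=44.
Attach a regular icosahedron (V=12, E=30, F=20) along a 3-gon: merge 3 vertices and 3 edges, delete both glued faces → V=38, E=98, F=62.
Check: V − E + F = 38 − 98 + 62 = 2.

98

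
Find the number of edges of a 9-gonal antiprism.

An antiprism on an n-gon has two n-gon caps and 2n triangles: V = 2·9 = 18, E = 4·9 = 36, F = 2·9 + 2 = 20.

36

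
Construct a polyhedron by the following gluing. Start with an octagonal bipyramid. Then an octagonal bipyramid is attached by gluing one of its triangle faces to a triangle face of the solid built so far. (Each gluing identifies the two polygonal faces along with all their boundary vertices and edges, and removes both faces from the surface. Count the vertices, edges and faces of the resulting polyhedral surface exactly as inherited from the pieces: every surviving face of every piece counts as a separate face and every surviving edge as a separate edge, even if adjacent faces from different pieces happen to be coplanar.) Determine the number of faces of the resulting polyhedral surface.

30

An octagonal bipyramid: V=10, E=24, F=16.
Attach an octagonal bipyramid (V=10, E=24, F=16) along a 3-gon: merge 3 vertices and 3 edges, delete both glued faces → V=17, E=45, F=30.
Check: V − E + F = 17 − 45 + 30 = 2.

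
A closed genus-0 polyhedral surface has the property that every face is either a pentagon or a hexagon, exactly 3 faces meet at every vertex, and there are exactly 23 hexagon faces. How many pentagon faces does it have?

12

Let x be the number of pentagons; then F = 23 + x.
Edge–face incidences: 2E = 6·23 + 5·x = 138 + 5x.
Every vertex has degree 3, so 3V = 2E.
Euler: V − E + F = 2 ⇒ (2E)/3 − E + (23 + x) = 2.
Multiply by 6: 2·(2E) − 3·(2E) + 6·(23 + x) = 12, i.e. 138 + 6x − (138 + 5x) = 12.
Collecting terms: x = 12.
Then 2E = 138 + 5·12 = 198, so E = 99, V = 2E/3 = 66, F = 23 + 12 = 35.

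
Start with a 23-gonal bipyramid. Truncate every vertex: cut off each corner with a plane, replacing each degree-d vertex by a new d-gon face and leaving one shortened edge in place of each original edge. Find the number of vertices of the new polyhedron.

The base solid has V = 25, E = 69, F = 46.
Truncation replaces each original edge-end by a new vertex, so V′ = 2E = 138.
Each original edge survives, and each old vertex of degree d contributes d new edges; summing degrees gives Σd = 2E, so E′ = E + 2E = 3E = 207.
Each original face survives and each original vertex becomes one new face: F′ = F + V = 71.

138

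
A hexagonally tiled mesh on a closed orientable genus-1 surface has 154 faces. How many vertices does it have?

χ = 2 − 2·1 = 0, and every face is a hexagon so 6F = 2E.
E = 6·154/2 = 462. Then V = 0 + E − F = 0 + 462 − 154 = 308.

308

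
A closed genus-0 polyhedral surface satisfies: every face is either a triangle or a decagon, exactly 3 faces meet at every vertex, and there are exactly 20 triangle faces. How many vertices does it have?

60

Let x be the number of decagons; then F = 20 + x.
Edge–face incidences: 2E = 3·20 + 10·x = 60 + 10x.
Every vertex has degree 3, so 3V = 2E.
Euler: V − E + F = 2 ⇒ (2E)/3 − E + (20 + x) = 2.
Multiply by 6: 2·(2E) − 3·(2E) + 6·(20 + x) = 12, i.e. 120 + 6x − (60 + 10x) = 12.
Collecting terms: −4x + 60 = 12, so −4x = −48, so x = 12.
Then 2E = 60 + 10·12 = 180, so E = 90, V = 2E/3 = 60, F = 20 + 12 = 32.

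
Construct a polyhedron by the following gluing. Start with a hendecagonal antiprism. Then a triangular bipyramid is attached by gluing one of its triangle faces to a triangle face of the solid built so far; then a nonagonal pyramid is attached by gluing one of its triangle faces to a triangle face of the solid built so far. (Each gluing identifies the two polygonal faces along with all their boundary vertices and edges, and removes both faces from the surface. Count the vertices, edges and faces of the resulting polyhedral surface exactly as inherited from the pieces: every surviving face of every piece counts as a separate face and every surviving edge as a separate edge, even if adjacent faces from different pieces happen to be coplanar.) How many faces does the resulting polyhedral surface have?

A hendecagonal antiprism: V=22, E=44, F=24.
Attach a triangular bipyramid (V=5, E=9, F=6) along a 3-gon: merge 3 vertices and 3 edges, delete both glued faces → V=24, E=50, F=28.
Attach a nonagonal pyramid (V=10, E=18, F=10) along a 3-gon: merge 3 vertices and 3 edges, delete both glued faces → V=31, E=65, F=36.
Check: V − E + F = 31 − 65 + 36 = 2.

36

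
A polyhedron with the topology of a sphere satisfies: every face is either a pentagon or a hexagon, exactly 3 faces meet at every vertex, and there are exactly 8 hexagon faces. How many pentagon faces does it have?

Let x be the number of pentagons; then F = 8 + x.
Edge–face incidences: 2E = 6·8 + 5·x = 48 + 5x.
Every vertex has degree 3, so 3V = 2E.
Euler: V − E + F = 2 ⇒ (2E)/3 − E + (8 + x) = 2.
Multiply by 6: 2·(2E) − 3·(2E) + 6·(8 + x) = 12, i.e. 48 + 6x − (48 + 5x) = 12.
Collecting terms: x = 12.
Then 2E = 48 + 5·12 = 108, so E = 54, V = 2E/3 = 36, F = 8 + 12 = 20.

12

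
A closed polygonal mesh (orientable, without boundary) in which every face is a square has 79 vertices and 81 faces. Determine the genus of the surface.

2

Every face is a square, so 2E = 4·81 = 324, giving E = 162.
χ = V − E + F = 79 − 162 + 81 = -2.
For a closed orientable surface χ = 2 − 2g, so g = (2 − (-2))/2 = 2.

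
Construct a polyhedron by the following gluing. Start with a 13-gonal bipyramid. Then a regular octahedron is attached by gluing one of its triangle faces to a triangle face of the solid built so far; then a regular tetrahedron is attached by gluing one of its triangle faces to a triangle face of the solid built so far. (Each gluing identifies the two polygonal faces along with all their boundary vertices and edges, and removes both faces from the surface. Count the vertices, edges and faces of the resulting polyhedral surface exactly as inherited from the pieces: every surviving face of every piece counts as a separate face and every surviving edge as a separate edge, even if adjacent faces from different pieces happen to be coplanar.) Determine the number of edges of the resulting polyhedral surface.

A 13-gonal bipyramid: V=15, E=39, F=26.
Attach a regular octahedron (V=6, E=12, F=8) along a 3-gon: merge 3 vertices and 3 edges, delete both glued faces → V=18, E=48, F=32.
Attach a regular tetrahedron (V=4, E=6, F=4) along a 3-gon: merge 3 vertices and 3 edges, delete both glued faces → V=19, E=51, F=34.
Check: V − E + F = 19 − 51 + 34 = 2.

51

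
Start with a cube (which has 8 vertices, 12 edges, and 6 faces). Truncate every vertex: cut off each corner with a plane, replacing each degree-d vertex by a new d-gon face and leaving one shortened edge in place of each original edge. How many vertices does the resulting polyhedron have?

24

Truncation replaces each original edge-end by a new vertex, so V′ = 2E = 24.
Each original edge survives, and each old vertex of degree d contributes d new edges; summing degrees gives Σd = 2E, so E′ = E + 2E = 3E = 36.
Each original face survives and each original vertex becomes one new face: F′ = F + V = 14.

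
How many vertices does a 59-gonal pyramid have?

A pyramid on an n-gon base has one n-gon and n triangles: V = 59 + 1 = 60, E = 2·59 = 118, F = 59 + 1 = 60.
Check: V − E + F = 60 − 118 + 60 = 2.

60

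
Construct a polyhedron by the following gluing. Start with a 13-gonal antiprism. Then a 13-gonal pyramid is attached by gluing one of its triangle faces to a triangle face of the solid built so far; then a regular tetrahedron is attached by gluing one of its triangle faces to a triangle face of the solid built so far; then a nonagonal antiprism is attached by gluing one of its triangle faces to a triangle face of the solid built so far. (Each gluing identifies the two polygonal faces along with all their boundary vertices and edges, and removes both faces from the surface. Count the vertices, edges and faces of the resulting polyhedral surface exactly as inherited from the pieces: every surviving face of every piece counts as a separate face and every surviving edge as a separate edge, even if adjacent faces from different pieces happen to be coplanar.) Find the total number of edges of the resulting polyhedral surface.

A 13-gonal antiprism: V=26, E=52, F=28.
Attach a 13-gonal pyramid (V=14, E=26, F=14) along a 3-gon: merge 3 vertices and 3 edges, delete both glued faces → V=37, E=75, F=40.
Attach a regular tetrahedron (V=4, E=6, F=4) along a 3-gon: merge 3 vertices and 3 edges, delete both glued faces → V=38, E=78, F=42.
Attach a nonagonal antiprism (V=18, E=36, F=20) along a 3-gon: merge 3 vertices and 3 edges, delete both glued faces → V=53, E=111, F=60.
Check: V − E + F = 53 − 111 + 60 = 2.

111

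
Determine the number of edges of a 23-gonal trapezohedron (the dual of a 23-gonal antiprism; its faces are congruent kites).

92

The n-trapezohedron (dual of the n-antiprism) has V = 2·23 + 2 = 48, E = 4·23 = 92, F = 2·23 = 46.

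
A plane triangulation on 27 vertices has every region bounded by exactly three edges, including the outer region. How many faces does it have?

In a plane triangulation 3F = 2E and V − E + F = 2, so F = 2V − 4 = 2·27 − 4 = 50.

50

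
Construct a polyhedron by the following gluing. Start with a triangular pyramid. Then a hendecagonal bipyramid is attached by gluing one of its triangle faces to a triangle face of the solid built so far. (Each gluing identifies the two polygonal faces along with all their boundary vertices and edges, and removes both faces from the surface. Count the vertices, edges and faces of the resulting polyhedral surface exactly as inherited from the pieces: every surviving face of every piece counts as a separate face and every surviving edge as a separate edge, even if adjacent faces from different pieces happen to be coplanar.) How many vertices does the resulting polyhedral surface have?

14

A triangular pyramid: V=4, E=6, F=4.
Attach a hendecagonal bipyramid (V=13, E=33, F=22) along a 3-gon: merge 3 vertices and 3 edges, delete both glued faces → V=14, E=36, F=24.
Check: V − E + F = 14 − 36 + 24 = 2.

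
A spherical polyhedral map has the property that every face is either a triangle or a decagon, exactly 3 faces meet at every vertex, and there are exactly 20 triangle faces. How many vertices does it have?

60

Let x be the number of decagons; then F = 20 + x.
Edge–face incidences: 2E = 3·20 + 10·x = 60 + 10x.
Every vertex has degree 3, so 3V = 2E.
Euler: V − E + F = 2 ⇒ (2E)/3 − E + (20 + x) = 2.
Multiply by 6: 2·(2E) − 3·(2E) + 6·(20 + x) = 12, i.e. 120 + 6x − (60 + 10x) = 12.
Collecting terms: −4x + 60 = 12, so −4x = −48, so x = 12.
Then 2E = 60 + 10·12 = 180, so E = 90, V = 2E/3 = 60, F = 20 + 12 = 32.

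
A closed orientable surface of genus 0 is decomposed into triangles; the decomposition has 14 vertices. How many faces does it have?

24

χ = 2 − 2·0 = 2, and every face is a triangle so 3F = 2E.
V − E + F = 2 with E = 3F/2 gives 14 − (3/2 − 1)·F = 2, so F = 24 and E = 36.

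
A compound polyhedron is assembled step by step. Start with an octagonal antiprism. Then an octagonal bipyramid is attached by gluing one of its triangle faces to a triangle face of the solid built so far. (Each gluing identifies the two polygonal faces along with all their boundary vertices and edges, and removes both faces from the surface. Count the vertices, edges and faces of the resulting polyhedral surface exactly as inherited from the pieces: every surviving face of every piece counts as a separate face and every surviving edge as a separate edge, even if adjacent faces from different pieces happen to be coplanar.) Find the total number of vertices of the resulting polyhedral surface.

23

An octagonal antiprism: V=16, E=32, F=18.
Attach an octagonal bipyramid (V=10, E=24, F=16) along a 3-gon: merge 3 vertices and 3 edges, delete both glued faces → V=23, E=53, F=32.
Check: V − E + F = 23 − 53 + 32 = 2.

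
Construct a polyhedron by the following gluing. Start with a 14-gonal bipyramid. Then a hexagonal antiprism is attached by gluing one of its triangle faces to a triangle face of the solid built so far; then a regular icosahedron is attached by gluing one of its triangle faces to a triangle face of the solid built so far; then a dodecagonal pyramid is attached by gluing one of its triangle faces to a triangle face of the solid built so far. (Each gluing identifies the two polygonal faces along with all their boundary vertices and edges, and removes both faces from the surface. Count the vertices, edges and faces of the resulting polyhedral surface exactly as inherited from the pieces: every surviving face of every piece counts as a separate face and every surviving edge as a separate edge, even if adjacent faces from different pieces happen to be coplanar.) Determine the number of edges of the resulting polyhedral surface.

A 14-gonal bipyramid: V=16, E=42, F=28.
Attach a hexagonal antiprism (V=12, E=24, F=14) along a 3-gon: merge 3 vertices and 3 edges, delete both glued faces → V=25, E=63, F=40.
Attach a regular icosahedron (V=12, E=30, F=20) along a 3-gon: merge 3 vertices and 3 edges, delete both glued faces → V=34, E=90, F=58.
Attach a dodecagonal pyramid (V=13, E=24, F=13) along a 3-gon: merge 3 vertices and 3 edges, delete both glued faces → V=44, E=111, F=69.
Check: V − E + F = 44 − 111 + 69 = 2.

111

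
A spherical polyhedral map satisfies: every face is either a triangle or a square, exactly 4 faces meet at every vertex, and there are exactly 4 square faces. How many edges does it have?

20

Let x be the number of triangles; then F = 4 + x.
Edge–face incidences: 2E = 4·4 + 3·x = 16 + 3x.
Every vertex has degree 4, so 4V = 2E.
Euler: V − E + F = 2 ⇒ (2E)/4 − E + (4 + x) = 2.
Multiply by 8: 2·(2E) − 4·(2E) + 8·(4 + x) = 16, i.e. 32 + 8x − 2·(16 + 3x) = 16.
Collecting terms: 2x = 16, so x = 8.
Then 2E = 16 + 3·8 = 40, so E = 20, V = 2E/4 = 10, F = 4 + 8 = 12.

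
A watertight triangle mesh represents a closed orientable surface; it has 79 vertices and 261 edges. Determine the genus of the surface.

Every face is a triangle and each edge borders two faces, so 3F = 2·261, giving F = 174.
χ = V − E + F = 79 − 261 + 174 = -8.
For a closed orientable surface χ = 2 − 2g, so g = (2 − (-8))/2 = 5.

5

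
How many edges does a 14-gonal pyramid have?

28

A pyramid on an n-gon base has one n-gon and n triangles: V = 14 + 1 = 15, E = 2·14 = 28, F = 14 + 1 = 15.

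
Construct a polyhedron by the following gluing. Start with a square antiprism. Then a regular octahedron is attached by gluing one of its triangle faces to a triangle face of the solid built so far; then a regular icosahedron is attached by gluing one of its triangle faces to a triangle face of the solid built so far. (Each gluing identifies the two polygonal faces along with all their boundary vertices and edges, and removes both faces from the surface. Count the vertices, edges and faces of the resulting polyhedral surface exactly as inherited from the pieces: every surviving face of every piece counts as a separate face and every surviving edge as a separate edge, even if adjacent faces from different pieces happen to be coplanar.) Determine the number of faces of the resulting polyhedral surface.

A square antiprism: V=8, E=16, F=10.
Attach a regular octahedron (V=6, E=12, F=8) along a 3-gon: merge 3 vertices and 3 edges, delete both glued faces → V=11, E=25, F=16.
Attach a regular icosahedron (V=12, E=30, F=20) along a 3-gon: merge 3 vertices and 3 edges, delete both glued faces → V=20, E=52, F=34.
Check: V − E + F = 20 − 52 + 34 = 2.

34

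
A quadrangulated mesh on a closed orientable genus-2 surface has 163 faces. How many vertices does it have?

161

χ = 2 − 2·2 = -2, and every face is a square so 4F = 2E.
E = 4·163/2 = 326. Then V = -2 + E − F = -2 + 326 − 163 = 161.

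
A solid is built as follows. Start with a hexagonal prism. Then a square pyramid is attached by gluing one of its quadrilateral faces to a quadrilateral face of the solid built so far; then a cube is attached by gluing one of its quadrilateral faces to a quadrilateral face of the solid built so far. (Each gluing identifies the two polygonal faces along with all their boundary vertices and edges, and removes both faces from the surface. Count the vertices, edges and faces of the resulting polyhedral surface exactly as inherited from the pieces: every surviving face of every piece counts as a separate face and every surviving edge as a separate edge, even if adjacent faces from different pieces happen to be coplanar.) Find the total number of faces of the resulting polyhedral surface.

15

A hexagonal prism: V=12, E=18, F=8.
Attach a square pyramid (V=5, E=8, F=5) along a 4-gon: merge 4 vertices and 4 edges, delete both glued faces → V=13, E=22, F=11.
Attach a cube (V=8, E=12, F=6) along a 4-gon: merge 4 vertices and 4 edges, delete both glued faces → V=17, E=30, F=15.
Check: V − E + F = 17 − 30 + 15 = 2.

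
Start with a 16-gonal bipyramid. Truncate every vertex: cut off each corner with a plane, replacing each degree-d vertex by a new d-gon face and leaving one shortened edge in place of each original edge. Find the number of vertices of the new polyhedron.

The base solid has V = 18, E = 48, F = 32.
Truncation replaces each original edge-end by a new vertex, so V′ = 2E = 96.
Each original edge survives, and each old vertex of degree d contributes d new edges; summing degrees gives Σd = 2E, so E′ = E + 2E = 3E = 144.
Each original face survives and each original vertex becomes one new face: F′ = F + V = 50.

96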